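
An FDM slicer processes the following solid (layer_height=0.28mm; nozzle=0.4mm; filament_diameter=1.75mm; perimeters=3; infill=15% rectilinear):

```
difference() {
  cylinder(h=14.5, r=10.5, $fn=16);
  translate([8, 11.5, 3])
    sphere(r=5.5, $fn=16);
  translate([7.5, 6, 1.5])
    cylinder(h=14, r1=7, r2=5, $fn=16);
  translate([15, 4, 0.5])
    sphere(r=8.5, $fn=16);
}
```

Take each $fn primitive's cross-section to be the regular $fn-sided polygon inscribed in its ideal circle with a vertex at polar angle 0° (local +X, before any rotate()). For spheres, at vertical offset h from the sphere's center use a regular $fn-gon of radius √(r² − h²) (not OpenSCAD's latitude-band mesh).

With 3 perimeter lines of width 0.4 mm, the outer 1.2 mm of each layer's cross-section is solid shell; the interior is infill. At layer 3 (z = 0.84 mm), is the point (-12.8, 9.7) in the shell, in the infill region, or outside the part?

outside

At z = 0.84 mm: the cylinder: section is a regular 16-gon, circumradius r=10.5; the r=5.5 sphere at (8, 11.5) contributes a regular 16-gon of circumradius √(5.5²−2.16²) = 5.058; the cone at (7.5, 6) is absent (z outside [1.5, 15.5]); the r=8.5 sphere at (15, 4) slices to a regular 16-gon of circumradius 8.493 (√(r²−h²) with h=0.34 from center); Subtracting the remaining from the first: starting from the r=10.5 cylinder, the r=5.5 sphere at (8, 11.5) partially overlaps it — only the 5.43 mm² overlap (of its 78.33 mm²) is removed, clipping the outline; the r=8.5 sphere at (15, 4) partially overlaps it — only the 22.32 mm² overlap (of its 220.84 mm²) is removed, clipping the outline — 1 connected region. Overall, the cross-section is a single solid region. The nearest boundary edge runs (-9.70, 4.02)→(-7.42, 7.42); distance from the point to it = 5.73 mm. The point is not inside any of the regions above, so it lies outside the cross-section (5.73 mm from the nearest boundary).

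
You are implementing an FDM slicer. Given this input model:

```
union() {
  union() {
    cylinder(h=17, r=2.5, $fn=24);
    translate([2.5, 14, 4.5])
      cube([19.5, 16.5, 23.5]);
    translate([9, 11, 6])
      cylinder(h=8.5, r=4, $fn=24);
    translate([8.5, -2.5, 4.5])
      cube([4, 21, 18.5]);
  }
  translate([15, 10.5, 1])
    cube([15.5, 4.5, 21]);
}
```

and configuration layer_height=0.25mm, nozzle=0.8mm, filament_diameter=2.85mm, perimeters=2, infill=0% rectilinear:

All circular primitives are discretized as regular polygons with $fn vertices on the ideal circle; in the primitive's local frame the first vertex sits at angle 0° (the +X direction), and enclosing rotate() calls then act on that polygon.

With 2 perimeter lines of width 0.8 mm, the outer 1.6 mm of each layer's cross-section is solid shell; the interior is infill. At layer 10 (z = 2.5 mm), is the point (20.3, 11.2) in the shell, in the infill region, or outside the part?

At z = 2.5 mm: the cylinder: section is a regular 24-gon, circumradius r=2.5; the cube at (2.5, 14) is not intersected at this z (z outside [4.5, 28]); the cylinder at (9, 11) is not intersected at this z (z outside [6, 14.5]); the cube at (8.5, -2.5) is not intersected at this z (z outside [4.5, 23]); Taking the union: only the r=2.5 cylinder is present, so the union is just that shape — 1 connected region; the cube at (15, 10.5) (footprint 15.5×4.5) is included at this height; Merging all regions: the 2 present regions are separate (no shared area or edge), so areas and boundary lengths simply add and each stays a separate island — 2 connected regions. Overall, the cross-section has 2 separate islands. The nearest boundary edge runs (30.50, 10.50)→(15.00, 10.50); distance from the point to it = 0.70 mm. (Shell/infill is judged within the island containing the point — the largest one.) The point is inside the cross-section, 0.70 mm from the nearest boundary — within the 1.6 mm shell band (2 × 0.8).

shell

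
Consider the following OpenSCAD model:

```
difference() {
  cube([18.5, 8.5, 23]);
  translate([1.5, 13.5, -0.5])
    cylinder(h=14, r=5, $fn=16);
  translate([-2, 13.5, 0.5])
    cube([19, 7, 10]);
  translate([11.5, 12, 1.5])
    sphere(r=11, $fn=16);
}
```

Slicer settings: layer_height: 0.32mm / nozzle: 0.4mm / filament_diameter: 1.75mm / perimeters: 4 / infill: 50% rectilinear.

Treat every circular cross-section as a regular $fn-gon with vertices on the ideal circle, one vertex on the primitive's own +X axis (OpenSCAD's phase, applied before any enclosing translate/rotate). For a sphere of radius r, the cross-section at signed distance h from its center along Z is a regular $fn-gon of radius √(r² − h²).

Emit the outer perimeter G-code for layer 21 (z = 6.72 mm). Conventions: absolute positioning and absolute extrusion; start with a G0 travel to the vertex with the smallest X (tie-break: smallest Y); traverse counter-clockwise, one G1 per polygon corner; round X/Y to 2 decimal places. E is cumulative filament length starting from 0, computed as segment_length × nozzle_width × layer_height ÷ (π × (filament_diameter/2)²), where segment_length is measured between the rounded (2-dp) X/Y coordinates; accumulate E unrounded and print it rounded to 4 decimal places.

G0 X0.00 Y0.00 Z6.72
G1 X18.50 Y0.00 E0.9845
G1 X18.50 Y5.38 E1.2708
G1 X18.35 Y5.15 E1.2854
G1 X15.21 Y3.05 E1.4864
G1 X11.50 Y2.32 E1.6877
G1 X7.79 Y3.05 E1.8889
G1 X4.65 Y5.15 E2.0899
G1 X2.55 Y8.29 E2.2909
G1 X2.51 Y8.50 E2.3023
G1 X0.00 Y8.50 E2.4359
G1 X0.00 Y0.00 E2.8882

At z = 6.72 mm: the cube (footprint 18.5×8.5) is included at this height; the cylinder at (1.5, 13.5): section is a regular 16-gon, circumradius r=5; the cube at (-2, 13.5) (footprint 19×7) is included at this height; the r=11 sphere at (11.5, 12) slices to a regular 16-gon of circumradius 9.683 (√(r²−h²) with h=5.22 from center); After the difference (first − rest): starting from the 18.5×8.5 cube, the r=5 cylinder at (1.5, 13.5) misses the remaining region (no effect); the 19×7 cube at (-2, 13.5) misses the remaining region (no effect); the r=11 sphere at (11.5, 12) partially overlaps it — only the 74.93 mm² overlap (of its 287.02 mm²) is removed, clipping the outline — 1 connected region. The outline is a single polygon with 11 vertices. Extrusion per mm of travel: 0.4 × 0.32 / (π × 0.875²) = 0.053216. Accumulating E over each segment gives final E = 2.8882.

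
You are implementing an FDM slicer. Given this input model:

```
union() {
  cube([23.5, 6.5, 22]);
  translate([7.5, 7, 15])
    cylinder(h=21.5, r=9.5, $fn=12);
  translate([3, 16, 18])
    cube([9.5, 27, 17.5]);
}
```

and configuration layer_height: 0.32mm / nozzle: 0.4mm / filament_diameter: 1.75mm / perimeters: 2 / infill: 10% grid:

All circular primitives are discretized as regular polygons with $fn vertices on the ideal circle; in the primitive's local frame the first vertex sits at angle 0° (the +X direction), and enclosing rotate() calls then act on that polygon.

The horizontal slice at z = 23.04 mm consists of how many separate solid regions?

1

At z = 23.04 mm: the cube does not reach this height (z outside [0, 22]); the cylinder at (7.5, 7): section is a regular 12-gon, circumradius r=9.5; the 9.5×27 cube at (3, 16) contributes its full rectangle; Combining (union): the regions partially overlap (shared area 0.93 mm²), so overlapping operands fuse into one piece — 1 connected region. The result has 1 disconnected region.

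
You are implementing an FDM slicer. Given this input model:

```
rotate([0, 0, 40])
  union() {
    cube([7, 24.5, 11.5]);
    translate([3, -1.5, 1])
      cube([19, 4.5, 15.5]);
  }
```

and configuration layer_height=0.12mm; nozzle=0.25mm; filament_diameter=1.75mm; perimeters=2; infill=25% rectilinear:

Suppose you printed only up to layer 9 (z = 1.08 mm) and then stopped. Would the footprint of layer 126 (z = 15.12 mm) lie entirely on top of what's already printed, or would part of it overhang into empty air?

Compare the two slices. At z = 1.08: the cube (footprint 7×24.5) is included at this height (area 171.50 mm²); the cube at (3, -1.5) is present — its section is the full 19×4.5 rectangle (area 85.50 mm²); Taking the union: the regions partially overlap — summed areas 257.00 mm² minus the doubly-counted overlap 12.00 mm² gives 245.00 mm² — area = 245.00 mm²; (whole slice rotated 40° about Z — lengths, areas and connectivity unchanged). At z = 15.12: the cube is absent (z outside [0, 11.5]); the 19×4.5 cube at (3, -1.5) contributes its full rectangle (area 85.50 mm²); Combining (union): only the 19×4.5 cube at (3, -1.5) is present, so the union is just that shape — area = 85.50 mm²; (whole slice rotated 40° about Z — lengths, areas and connectivity unchanged). Checking containment: the cross-section at z = 15.12 is a subset of the cross-section at z = 1.08.

entirely on top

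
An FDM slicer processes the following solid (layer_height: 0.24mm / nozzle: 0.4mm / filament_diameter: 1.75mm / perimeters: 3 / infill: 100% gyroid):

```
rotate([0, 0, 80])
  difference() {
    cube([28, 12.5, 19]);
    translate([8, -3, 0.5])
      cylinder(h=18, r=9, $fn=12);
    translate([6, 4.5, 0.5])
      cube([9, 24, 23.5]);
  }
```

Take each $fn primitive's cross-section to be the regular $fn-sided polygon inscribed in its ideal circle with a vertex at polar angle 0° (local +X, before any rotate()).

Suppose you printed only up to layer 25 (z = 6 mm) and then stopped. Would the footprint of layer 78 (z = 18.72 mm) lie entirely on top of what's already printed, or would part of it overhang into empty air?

Compare the two slices. At z = 6: the cube (footprint 28×12.5) is included at this height (area 350.00 mm²); the r=9 cylinder at (8, -3) gives a regular 12-gon of circumradius 9 (constant along its height) (area = (12/2)·9.000²·sin(360°/12) = 243.00 mm²); the cube at (6, 4.5) is present — its section is the full 9×24 rectangle (area 216.00 mm²); After the difference (first − rest): starting from the 28×12.5 cube (350.00 mm²), the r=9 cylinder at (8, -3) partially overlaps it — only the 69.84 mm² overlap (of its 243.00 mm²) is removed, clipping the outline; the 9×24 cube at (6, 4.5) partially overlaps it — only the 65.46 mm² overlap (of its 216.00 mm²) is removed, clipping the outline — area = 214.70 mm²; (whole slice rotated 80° about Z — lengths, areas and connectivity unchanged). At z = 18.72: the cube is present — its section is the full 28×12.5 rectangle (area 350.00 mm²); the cylinder at (8, -3) is not intersected at this z (z outside [0.5, 18.5]); the 9×24 cube at (6, 4.5) contributes its full rectangle (area 216.00 mm²); After the difference (first − rest): starting from the 28×12.5 cube (350.00 mm²), the 9×24 cube at (6, 4.5) partially overlaps it — only the 72.00 mm² overlap (of its 216.00 mm²) is removed, clipping the outline — area = 278.00 mm²; (rotated 80° about Z; rotation is an isometry so areas/perimeters/island counts are preserved). Checking containment: at z = 18.72 the cross-section extends beyond the z = 6 cross-section by about 63.30 mm².

part overhangs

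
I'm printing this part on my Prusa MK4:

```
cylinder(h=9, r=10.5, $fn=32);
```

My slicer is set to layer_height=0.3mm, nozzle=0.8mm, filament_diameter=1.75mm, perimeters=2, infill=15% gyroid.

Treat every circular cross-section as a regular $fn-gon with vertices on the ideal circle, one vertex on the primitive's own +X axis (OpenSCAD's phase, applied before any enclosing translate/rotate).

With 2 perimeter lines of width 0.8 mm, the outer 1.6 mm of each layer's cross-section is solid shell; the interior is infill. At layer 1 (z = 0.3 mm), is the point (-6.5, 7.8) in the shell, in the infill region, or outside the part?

shell

At z = 0.3 mm: the r=10.5 cylinder gives a regular 32-gon of circumradius 10.5 (constant along its height). Overall, the cross-section is a single solid region. The nearest boundary edge runs (-5.83, 8.73)→(-7.42, 7.42); distance from the point to it = 0.30 mm. The point is inside the cross-section, 0.30 mm from the nearest boundary — within the 1.6 mm shell band (2 × 0.8).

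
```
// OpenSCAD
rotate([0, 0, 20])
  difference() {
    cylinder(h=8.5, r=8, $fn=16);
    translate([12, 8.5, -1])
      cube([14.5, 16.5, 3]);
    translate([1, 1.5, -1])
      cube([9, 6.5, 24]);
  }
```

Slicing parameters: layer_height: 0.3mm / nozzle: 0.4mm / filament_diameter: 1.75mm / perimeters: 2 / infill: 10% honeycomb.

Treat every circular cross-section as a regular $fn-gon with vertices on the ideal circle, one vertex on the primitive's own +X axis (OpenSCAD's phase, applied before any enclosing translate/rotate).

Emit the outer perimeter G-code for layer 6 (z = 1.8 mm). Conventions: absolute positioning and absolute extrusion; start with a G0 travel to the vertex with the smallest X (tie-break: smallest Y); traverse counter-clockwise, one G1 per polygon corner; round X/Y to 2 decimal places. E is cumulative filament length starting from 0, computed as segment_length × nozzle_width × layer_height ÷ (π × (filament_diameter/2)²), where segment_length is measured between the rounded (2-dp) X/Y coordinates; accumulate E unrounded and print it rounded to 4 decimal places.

At z = 1.8 mm: the r=8 cylinder gives a regular 16-gon of circumradius 8 (constant along its height); the 14.5×16.5 cube at (12, 8.5) contributes its full rectangle; the 9×6.5 cube at (1, 1.5) contributes its full rectangle; Taking the first minus the rest: starting from the r=8 cylinder, the 14.5×16.5 cube at (12, 8.5) misses the remaining region (no effect); the 9×6.5 cube at (1, 1.5) partially overlaps it — only the 30.81 mm² overlap (of its 58.50 mm²) is removed, clipping the outline — 1 connected region; (whole slice rotated 20° about Z — lengths, areas and connectivity unchanged). The outline is a single polygon with 16 vertices. Extrusion per mm of travel: 0.4 × 0.3 / (π × 0.875²) = 0.049890. Accumulating E over each segment gives final E = 2.6441.

G0 X-7.99 Y0.35 Z1.80
G1 X-7.52 Y-2.74 E0.1559
G1 X-5.90 Y-5.40 E0.3113
G1 X-3.38 Y-7.25 E0.4673
G1 X-0.35 Y-7.99 E0.6229
G1 X2.74 Y-7.52 E0.7788
G1 X5.40 Y-5.90 E0.9342
G1 X7.25 Y-3.38 E1.0902
G1 X7.99 Y-0.35 E1.2458
G1 X7.52 Y2.74 E1.4017
G1 X6.72 Y4.04 E1.4779
G1 X0.43 Y1.75 E1.8118
G1 X-1.73 Y7.67 E2.1262
G1 X-2.74 Y7.52 E2.1772
G1 X-5.40 Y5.90 E2.3325
G1 X-7.25 Y3.38 E2.4885
G1 X-7.99 Y0.35 E2.6441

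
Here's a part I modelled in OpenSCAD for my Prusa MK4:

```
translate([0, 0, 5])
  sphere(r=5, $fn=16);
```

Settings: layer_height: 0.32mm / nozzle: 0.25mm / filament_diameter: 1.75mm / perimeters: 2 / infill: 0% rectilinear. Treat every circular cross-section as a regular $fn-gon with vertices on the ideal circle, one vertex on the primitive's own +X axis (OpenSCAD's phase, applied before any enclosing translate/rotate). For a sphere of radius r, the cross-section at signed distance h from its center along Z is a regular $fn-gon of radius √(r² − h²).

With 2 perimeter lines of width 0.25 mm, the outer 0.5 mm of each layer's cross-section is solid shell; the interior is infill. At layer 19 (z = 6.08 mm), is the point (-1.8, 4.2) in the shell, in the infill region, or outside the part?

At z = 6.08 mm: the sphere: section is a regular 16-gon, circumradius = √(r²−h²) = √(5²−1.08²) = 4.882. Overall, the cross-section is a single solid region. The nearest boundary edge runs (-1.87, 4.51)→(-3.45, 3.45); distance from the point to it = 0.30 mm. The point is inside the cross-section, 0.30 mm from the nearest boundary — within the 0.5 mm shell band (2 × 0.25).

shell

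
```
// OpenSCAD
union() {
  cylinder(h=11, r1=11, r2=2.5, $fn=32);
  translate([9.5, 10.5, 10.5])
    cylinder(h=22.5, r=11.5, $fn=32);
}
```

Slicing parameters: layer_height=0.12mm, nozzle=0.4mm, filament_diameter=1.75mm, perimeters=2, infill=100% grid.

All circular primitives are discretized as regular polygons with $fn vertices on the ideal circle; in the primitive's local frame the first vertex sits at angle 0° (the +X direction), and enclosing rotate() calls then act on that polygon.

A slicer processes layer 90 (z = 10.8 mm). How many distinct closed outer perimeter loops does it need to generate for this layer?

At z = 10.8 mm: the cone contributes a regular 32-gon of circumradius 2.655 (interpolated between r1=11 and r2=2.5 at t=0.982); the r=11.5 cylinder at (9.5, 10.5) contributes a regular 32-gon of circumradius 11.5; Taking the union: the 2 present regions are separate (no shared area or edge), so areas and boundary lengths simply add and each stays a separate island — 2 connected regions. The result has 2 disconnected regions.

2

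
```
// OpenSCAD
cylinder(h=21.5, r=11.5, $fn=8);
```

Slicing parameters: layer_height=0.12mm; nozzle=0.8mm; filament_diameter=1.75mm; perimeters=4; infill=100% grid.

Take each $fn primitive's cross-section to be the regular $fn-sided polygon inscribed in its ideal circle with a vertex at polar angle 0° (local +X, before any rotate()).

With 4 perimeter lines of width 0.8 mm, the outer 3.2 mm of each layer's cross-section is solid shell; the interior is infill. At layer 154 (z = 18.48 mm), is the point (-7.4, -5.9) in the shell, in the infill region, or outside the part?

shell

At z = 18.48 mm: the cylinder: section is a regular 8-gon, circumradius r=11.5. Overall, the cross-section is a single solid region. The nearest boundary edge runs (-11.50, 0.00)→(-8.13, -8.13); distance from the point to it = 1.53 mm. The point is inside the cross-section, 1.53 mm from the nearest boundary — within the 3.2 mm shell band (4 × 0.8).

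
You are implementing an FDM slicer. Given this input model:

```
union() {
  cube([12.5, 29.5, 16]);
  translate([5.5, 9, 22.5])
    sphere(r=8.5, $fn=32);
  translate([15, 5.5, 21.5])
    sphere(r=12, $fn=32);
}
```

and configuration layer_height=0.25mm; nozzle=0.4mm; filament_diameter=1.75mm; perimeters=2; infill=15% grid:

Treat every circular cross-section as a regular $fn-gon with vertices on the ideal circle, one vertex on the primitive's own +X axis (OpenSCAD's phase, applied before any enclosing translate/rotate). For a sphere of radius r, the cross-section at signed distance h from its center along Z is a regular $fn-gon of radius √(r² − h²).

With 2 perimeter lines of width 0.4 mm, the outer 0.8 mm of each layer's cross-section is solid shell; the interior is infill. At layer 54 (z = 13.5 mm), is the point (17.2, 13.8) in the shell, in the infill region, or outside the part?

shell

At z = 13.5 mm: the cube is present — its section is the full 12.5×29.5 rectangle; the sphere at (5.5, 9) is absent (|z−center|=9.000 > r=8.5); the r=12 sphere at (15, 5.5) contributes a regular 32-gon of circumradius √(12²−8²) = 8.944; Merging all regions: the regions partially overlap (shared area 72.40 mm²), so overlapping operands fuse into one piece — 1 connected region. Overall, the cross-section is a single solid region. The nearest boundary edge runs (16.74, 14.27)→(18.42, 13.76); distance from the point to it = 0.32 mm. The point is inside the cross-section, 0.32 mm from the nearest boundary — within the 0.8 mm shell band (2 × 0.4).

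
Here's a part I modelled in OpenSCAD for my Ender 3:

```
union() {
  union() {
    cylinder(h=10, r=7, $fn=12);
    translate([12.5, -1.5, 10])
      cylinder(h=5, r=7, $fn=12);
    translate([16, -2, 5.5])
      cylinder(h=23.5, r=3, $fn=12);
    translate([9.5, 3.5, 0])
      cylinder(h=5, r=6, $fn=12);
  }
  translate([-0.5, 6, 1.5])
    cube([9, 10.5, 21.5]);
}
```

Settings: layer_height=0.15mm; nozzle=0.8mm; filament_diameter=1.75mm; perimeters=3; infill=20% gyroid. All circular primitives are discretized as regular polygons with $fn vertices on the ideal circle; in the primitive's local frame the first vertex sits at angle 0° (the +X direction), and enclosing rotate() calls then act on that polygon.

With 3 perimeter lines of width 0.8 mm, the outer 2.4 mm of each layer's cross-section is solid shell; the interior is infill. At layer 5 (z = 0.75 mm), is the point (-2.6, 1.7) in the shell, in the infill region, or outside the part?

At z = 0.75 mm: the cylinder: section is a regular 12-gon, circumradius r=7; the cylinder at (12.5, -1.5) is not intersected at this z (z outside [10, 15]); the cylinder at (16, -2) does not reach this height (z outside [5.5, 29]); the r=6 cylinder at (9.5, 3.5) gives a regular 12-gon of circumradius 6 (constant along its height); Merging all regions: the regions partially overlap (shared area 13.37 mm²), so overlapping operands fuse into one piece — 1 connected region; the cube at (-0.5, 6) does not reach this height (z outside [1.5, 23]); Taking the union: only that combined region is present, so the union is just that shape — 1 connected region. Overall, the cross-section is a single solid region. The nearest boundary edge runs (-6.06, 3.50)→(-3.50, 6.06); distance from the point to it = 3.72 mm. The point is inside the cross-section and 3.72 mm from the nearest boundary — more than the 2.4 mm shell width (3 × 0.8), so it's in the infill interior.

infill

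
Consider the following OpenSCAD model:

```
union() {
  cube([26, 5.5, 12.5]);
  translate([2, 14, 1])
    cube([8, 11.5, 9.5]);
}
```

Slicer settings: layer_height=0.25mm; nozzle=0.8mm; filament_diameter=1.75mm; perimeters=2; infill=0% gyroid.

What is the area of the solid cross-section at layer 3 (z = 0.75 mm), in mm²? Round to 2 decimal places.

At z = 0.75 mm: the 26×5.5 cube contributes its full rectangle (area 143.00 mm²); the cube at (2, 14) is absent (z outside [1, 10.5]); Taking the union: only the 26×5.5 cube is present, so the union is just that shape — area = 143.00 mm². Overall, the cross-section is a single solid region. Net area = 143.00 mm².

143.00 mm²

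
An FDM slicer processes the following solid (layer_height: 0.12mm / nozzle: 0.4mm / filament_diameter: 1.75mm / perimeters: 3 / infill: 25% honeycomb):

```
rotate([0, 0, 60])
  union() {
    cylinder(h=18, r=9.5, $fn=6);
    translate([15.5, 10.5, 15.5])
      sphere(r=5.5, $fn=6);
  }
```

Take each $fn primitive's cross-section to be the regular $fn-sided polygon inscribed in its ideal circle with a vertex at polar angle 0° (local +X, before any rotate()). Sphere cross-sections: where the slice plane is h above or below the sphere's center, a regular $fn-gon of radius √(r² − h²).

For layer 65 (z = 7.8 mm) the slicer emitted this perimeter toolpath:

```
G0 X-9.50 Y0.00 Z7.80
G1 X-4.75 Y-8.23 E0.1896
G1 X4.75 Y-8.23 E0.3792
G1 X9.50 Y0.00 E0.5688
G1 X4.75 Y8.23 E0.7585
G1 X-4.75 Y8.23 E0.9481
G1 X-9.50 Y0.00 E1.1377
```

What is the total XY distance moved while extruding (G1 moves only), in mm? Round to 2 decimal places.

Sum the Euclidean lengths of each G1 segment: total = 57.01 mm.

57.01 mm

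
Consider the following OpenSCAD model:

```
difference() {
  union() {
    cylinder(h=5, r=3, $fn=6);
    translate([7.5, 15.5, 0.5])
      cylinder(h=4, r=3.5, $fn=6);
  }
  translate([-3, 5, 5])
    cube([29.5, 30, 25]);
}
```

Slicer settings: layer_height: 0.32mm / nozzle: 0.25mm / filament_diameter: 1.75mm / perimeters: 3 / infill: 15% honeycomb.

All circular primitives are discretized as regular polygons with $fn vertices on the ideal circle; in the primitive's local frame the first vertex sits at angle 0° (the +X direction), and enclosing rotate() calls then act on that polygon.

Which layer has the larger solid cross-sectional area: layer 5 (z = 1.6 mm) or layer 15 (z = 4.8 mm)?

layer 5 (z = 1.6 mm)

Layer 5 (z = 1.6): the cylinder: section is a regular 6-gon, circumradius r=3 (area = (6/2)·3.000²·sin(360°/6) = 23.38 mm²); the r=3.5 cylinder at (7.5, 15.5) contributes a regular 6-gon of circumradius 3.5 (area = (6/2)·3.500²·sin(360°/6) = 31.83 mm²); Combining (union): the 2 present regions are separate (no shared area or edge), so areas and boundary lengths simply add and each stays a separate island — area = 55.21 mm²; the cube at (-3, 5) is not intersected at this z (z outside [5, 30]); Subtracting the remaining from the first: none of the subtracted shapes is present at this height, so the result so far is unchanged — area = 55.21 mm². So its area = 55.21 mm². Layer 15 (z = 4.8): the r=3 cylinder gives a regular 6-gon of circumradius 3 (constant along its height) (area = (6/2)·3.000²·sin(360°/6) = 23.38 mm²); the cylinder at (7.5, 15.5) is absent (z outside [0.5, 4.5]); Combining (union): only the r=3 cylinder is present, so the union is just that shape — area = 23.38 mm²; the cube at (-3, 5) is absent (z outside [5, 30]); Subtracting the remaining from the first: none of the subtracted shapes is present at this height, so the result so far is unchanged — area = 23.38 mm². So its area = 23.38 mm². Layer 5 is larger (55.21 vs 23.38 mm²).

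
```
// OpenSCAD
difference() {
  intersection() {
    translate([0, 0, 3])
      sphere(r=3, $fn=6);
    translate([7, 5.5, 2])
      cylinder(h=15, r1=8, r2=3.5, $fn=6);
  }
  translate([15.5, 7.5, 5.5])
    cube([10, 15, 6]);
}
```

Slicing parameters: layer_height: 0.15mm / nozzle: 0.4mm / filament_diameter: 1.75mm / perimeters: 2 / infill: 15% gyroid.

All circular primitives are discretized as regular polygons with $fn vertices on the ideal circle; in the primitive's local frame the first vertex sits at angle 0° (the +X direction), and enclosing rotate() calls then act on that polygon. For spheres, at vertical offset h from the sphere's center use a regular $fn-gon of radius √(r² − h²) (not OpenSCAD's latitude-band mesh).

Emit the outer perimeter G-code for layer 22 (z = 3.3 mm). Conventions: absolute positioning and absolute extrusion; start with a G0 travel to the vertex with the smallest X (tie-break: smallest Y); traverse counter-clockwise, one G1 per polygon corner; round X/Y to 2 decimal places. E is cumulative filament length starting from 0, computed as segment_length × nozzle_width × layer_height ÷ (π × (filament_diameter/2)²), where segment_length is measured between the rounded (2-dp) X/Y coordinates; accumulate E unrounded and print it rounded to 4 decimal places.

G0 X1.07 Y2.59 Z3.30
G1 X2.78 Y-0.36 E0.0851
G1 X2.98 Y0.00 E0.0953
G1 X1.49 Y2.59 E0.1699
G1 X1.07 Y2.59 E0.1803

At z = 3.3 mm: the r=3 sphere slices to a regular 6-gon of circumradius 2.985 (√(r²−h²) with h=0.3 from center); the cone at (7, 5.5): at t=0.087 of its height the radius interpolates to r₁+(r₂−r₁)t = 7.610, giving a regular 6-gon of that circumradius; After intersecting: the cone at (7, 5.5) partially overlaps the r=3 sphere; clipping to the common part keeps 1.16 mm² — 1 connected region; the cube at (15.5, 7.5) does not reach this height (z outside [5.5, 11.5]); Taking the first minus the rest: none of the subtracted shapes is present at this height, so that combined region is unchanged — 1 connected region. The outline is a single polygon with 4 vertices. Extrusion per mm of travel: 0.4 × 0.15 / (π × 0.875²) = 0.024945. Accumulating E over each segment gives final E = 0.1803.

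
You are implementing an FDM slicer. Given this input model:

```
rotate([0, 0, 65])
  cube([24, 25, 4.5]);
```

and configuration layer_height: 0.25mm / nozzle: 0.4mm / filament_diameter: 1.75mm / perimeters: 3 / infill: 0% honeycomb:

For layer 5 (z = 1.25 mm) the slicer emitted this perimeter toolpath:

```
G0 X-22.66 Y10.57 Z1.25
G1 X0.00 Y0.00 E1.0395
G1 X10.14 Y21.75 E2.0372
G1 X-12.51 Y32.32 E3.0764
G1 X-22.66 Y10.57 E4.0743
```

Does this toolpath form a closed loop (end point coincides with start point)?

Start point (G0): (-22.66, 10.57). End point (last G1): the path returns to the start — closed.

yes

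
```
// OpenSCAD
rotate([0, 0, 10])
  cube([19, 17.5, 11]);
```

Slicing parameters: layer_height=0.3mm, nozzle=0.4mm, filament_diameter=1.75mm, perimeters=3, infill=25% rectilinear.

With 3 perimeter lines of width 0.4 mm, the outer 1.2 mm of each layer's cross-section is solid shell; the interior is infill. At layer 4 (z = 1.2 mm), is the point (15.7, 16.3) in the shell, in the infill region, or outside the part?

shell

At z = 1.2 mm: the cube is present — its section is the full 19×17.5 rectangle; (rotated 10° about Z; rotation is an isometry so areas/perimeters/island counts are preserved). Overall, the cross-section is a single solid region. Undo the 10° rotation: the query point maps to (18.292, 13.326) in the un-rotated model frame. The nearest boundary edge runs (19.00, 0.00)→(19.00, 17.50); distance from the point to it = 0.71 mm. The point is inside the cross-section, 0.71 mm from the nearest boundary — within the 1.2 mm shell band (3 × 0.4).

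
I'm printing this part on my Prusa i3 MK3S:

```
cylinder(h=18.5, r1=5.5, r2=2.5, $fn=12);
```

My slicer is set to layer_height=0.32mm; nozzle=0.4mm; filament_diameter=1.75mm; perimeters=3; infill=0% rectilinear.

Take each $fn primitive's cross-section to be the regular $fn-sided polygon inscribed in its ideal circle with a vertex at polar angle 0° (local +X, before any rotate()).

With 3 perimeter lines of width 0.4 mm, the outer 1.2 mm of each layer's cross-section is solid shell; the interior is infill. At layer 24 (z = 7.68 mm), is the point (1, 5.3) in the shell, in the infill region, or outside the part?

outside

At z = 7.68 mm: the cone contributes a regular 12-gon of circumradius 4.255 (interpolated between r1=5.5 and r2=2.5 at t=0.415). Overall, the cross-section is a single solid region. The nearest boundary edge runs (2.13, 3.68)→(0.00, 4.25); distance from the point to it = 1.27 mm. The point is not inside any of the regions above, so it lies outside the cross-section (1.27 mm from the nearest boundary).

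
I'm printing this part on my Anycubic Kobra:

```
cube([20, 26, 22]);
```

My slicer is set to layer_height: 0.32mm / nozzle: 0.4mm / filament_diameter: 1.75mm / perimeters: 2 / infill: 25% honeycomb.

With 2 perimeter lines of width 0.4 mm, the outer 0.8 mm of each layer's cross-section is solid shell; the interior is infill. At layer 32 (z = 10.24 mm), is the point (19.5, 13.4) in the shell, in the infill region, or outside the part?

At z = 10.24 mm: the cube (footprint 20×26) is included at this height. Overall, the cross-section is a single solid region. The nearest boundary edge runs (20.00, 0.00)→(20.00, 26.00); distance from the point to it = 0.50 mm. The point is inside the cross-section, 0.50 mm from the nearest boundary — within the 0.8 mm shell band (2 × 0.4).

shell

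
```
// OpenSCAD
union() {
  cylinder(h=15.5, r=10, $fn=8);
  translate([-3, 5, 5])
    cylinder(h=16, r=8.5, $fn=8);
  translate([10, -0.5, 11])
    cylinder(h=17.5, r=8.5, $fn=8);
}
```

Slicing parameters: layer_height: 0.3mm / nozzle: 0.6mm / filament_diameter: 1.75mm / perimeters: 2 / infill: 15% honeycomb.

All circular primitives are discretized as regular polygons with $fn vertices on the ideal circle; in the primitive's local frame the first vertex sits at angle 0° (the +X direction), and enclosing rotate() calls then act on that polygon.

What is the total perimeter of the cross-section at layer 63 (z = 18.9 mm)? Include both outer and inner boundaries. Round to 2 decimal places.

86.58 mm

At z = 18.9 mm: the cylinder is not intersected at this z (z outside [0, 15.5]); the r=8.5 cylinder at (-3, 5) gives a regular 8-gon of circumradius 8.5 (constant along its height) (perimeter = 2·8·8.500·sin(180°/8) = 52.04 mm); the r=8.5 cylinder at (10, -0.5) gives a regular 8-gon of circumradius 8.5 (constant along its height) (perimeter = 2·8·8.500·sin(180°/8) = 52.04 mm); Merging all regions: the regions partially overlap (shared area 11.61 mm²), so the edge portions inside another operand are dropped and the merged outline is re-measured after clipping — boundary = 86.58 mm. Overall, the cross-section is a single solid region. Total boundary length (outer) = 86.58 mm.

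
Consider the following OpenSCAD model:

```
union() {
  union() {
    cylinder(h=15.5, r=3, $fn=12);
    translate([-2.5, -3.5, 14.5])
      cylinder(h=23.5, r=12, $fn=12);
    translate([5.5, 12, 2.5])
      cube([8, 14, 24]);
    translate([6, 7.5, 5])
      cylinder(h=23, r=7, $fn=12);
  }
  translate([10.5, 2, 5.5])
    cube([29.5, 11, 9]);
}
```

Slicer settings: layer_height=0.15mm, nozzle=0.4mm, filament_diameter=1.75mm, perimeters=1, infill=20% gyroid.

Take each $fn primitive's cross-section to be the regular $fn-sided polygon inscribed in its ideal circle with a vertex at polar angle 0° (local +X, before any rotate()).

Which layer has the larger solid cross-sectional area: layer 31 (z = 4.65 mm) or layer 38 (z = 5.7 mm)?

Layer 31 (z = 4.65): the cylinder: section is a regular 12-gon, circumradius r=3 (area = (12/2)·3.000²·sin(360°/12) = 27.00 mm²); the cylinder at (-2.5, -3.5) is not intersected at this z (z outside [14.5, 38]); the cube at (5.5, 12) is present — its section is the full 8×14 rectangle (area 112.00 mm²); the cylinder at (6, 7.5) is not intersected at this z (z outside [5, 28]); Combining (union): the 2 present regions are separate (no shared area or edge), so areas and boundary lengths simply add and each stays a separate island — area = 139.00 mm²; the cube at (10.5, 2) is absent (z outside [5.5, 14.5]); Combining (union): only that combined region is present, so the union is just that shape — area = 139.00 mm². So its area = 139.00 mm². Layer 38 (z = 5.7): the r=3 cylinder gives a regular 12-gon of circumradius 3 (constant along its height) (area = (12/2)·3.000²·sin(360°/12) = 27.00 mm²); the cylinder at (-2.5, -3.5) is not intersected at this z (z outside [14.5, 38]); the cube at (5.5, 12) is present — its section is the full 8×14 rectangle (area 112.00 mm²); the cylinder at (6, 7.5): section is a regular 12-gon, circumradius r=7 (area = (12/2)·7.000²·sin(360°/12) = 147.00 mm²); Merging all regions: the regions partially overlap — summed areas 286.00 mm² minus the doubly-counted overlap 9.74 mm² gives 276.26 mm² — area = 276.26 mm²; the cube at (10.5, 2) is present — its section is the full 29.5×11 rectangle (area 324.50 mm²); Taking the union: the regions partially overlap — summed areas 600.76 mm² minus the doubly-counted overlap 19.50 mm² gives 581.26 mm² — area = 581.26 mm². So its area = 581.26 mm². Layer 38 is larger (581.26 vs 139.00 mm²).

layer 38 (z = 5.7 mm)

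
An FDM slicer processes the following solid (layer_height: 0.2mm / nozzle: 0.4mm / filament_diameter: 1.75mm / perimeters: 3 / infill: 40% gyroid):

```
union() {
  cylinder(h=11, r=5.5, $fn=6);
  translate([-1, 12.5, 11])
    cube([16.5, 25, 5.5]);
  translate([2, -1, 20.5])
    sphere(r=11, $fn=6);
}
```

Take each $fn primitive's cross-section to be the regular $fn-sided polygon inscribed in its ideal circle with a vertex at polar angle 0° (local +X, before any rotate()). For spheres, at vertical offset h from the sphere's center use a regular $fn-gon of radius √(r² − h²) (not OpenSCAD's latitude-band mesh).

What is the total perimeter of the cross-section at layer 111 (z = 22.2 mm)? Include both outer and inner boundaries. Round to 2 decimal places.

At z = 22.2 mm: the cylinder does not reach this height (z outside [0, 11]); the cube at (-1, 12.5) does not reach this height (z outside [11, 16.5]); the r=11 sphere at (2, -1) contributes a regular 6-gon of circumradius √(11²−1.7²) = 10.868 (perimeter = 2·6·10.868·sin(180°/6) = 65.21 mm); Taking the union: only the r=11 sphere at (2, -1) is present, so the union is just that shape — boundary = 65.21 mm. Overall, the cross-section is a single solid region. Total boundary length (outer) = 65.21 mm.

65.21 mm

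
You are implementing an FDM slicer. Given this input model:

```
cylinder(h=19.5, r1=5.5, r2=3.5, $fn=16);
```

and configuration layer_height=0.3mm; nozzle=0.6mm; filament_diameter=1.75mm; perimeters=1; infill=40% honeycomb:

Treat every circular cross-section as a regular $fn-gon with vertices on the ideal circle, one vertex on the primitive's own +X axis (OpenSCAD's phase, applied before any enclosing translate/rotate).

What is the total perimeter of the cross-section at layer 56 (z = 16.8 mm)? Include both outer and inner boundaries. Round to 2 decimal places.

23.58 mm

At z = 16.8 mm: the cone: at t=0.862 of its height the radius interpolates to r₁+(r₂−r₁)t = 3.777, giving a regular 16-gon of that circumradius (perimeter = 2·16·3.777·sin(180°/16) = 23.58 mm). Overall, the cross-section is a single solid region. Total boundary length (outer) = 23.58 mm.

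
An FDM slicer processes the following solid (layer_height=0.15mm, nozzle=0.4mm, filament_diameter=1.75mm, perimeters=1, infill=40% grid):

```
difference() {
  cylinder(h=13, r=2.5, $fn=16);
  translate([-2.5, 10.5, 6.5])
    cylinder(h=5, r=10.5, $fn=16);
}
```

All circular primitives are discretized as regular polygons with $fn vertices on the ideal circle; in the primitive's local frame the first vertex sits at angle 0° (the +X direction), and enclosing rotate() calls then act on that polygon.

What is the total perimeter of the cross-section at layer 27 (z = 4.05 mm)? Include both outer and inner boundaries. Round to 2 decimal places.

15.61 mm

At z = 4.05 mm: the r=2.5 cylinder gives a regular 16-gon of circumradius 2.5 (constant along its height) (perimeter = 2·16·2.500·sin(180°/16) = 15.61 mm); the cylinder at (-2.5, 10.5) does not reach this height (z outside [6.5, 11.5]); Subtracting the remaining from the first: none of the subtracted shapes is present at this height, so the r=2.5 cylinder is unchanged — boundary = 15.61 mm. Overall, the cross-section is a single solid region. Total boundary length (outer) = 15.61 mm.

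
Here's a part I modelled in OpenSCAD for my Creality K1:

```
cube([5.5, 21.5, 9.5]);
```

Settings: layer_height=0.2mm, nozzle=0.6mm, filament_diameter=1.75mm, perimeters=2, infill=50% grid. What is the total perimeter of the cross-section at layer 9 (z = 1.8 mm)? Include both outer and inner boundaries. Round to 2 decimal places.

54.00 mm

At z = 1.8 mm: the cube is present — its section is the full 5.5×21.5 rectangle (perimeter 54.00 mm). Overall, the cross-section is a single solid region. Total boundary length (outer) = 54.00 mm.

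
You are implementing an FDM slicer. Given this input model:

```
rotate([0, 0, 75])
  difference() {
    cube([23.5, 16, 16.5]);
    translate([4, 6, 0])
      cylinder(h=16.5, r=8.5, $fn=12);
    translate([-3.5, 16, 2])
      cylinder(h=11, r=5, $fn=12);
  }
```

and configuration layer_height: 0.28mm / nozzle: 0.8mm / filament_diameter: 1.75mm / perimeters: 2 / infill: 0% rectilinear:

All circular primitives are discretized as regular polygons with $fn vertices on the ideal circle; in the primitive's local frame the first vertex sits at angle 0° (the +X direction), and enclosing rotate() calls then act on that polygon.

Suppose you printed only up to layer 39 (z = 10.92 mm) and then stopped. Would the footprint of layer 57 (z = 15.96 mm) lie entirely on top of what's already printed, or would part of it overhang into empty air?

part overhangs

Compare the two slices. At z = 10.92: the cube is present — its section is the full 23.5×16 rectangle (area 376.00 mm²); the r=8.5 cylinder at (4, 6) contributes a regular 12-gon of circumradius 8.5 (area = (12/2)·8.500²·sin(360°/12) = 216.75 mm²); the cylinder at (-3.5, 16): section is a regular 12-gon, circumradius r=5 (area = (12/2)·5.000²·sin(360°/12) = 75.00 mm²); Subtracting the remaining from the first: starting from the 23.5×16 cube (376.00 mm²), the r=8.5 cylinder at (4, 6) partially overlaps it — only the 155.10 mm² overlap (of its 216.75 mm²) is removed, clipping the outline; the r=5 cylinder at (-3.5, 16) partially overlaps it — only the 2.88 mm² overlap (of its 75.00 mm²) is removed, clipping the outline — area = 218.02 mm²; (whole slice rotated 75° about Z — lengths, areas and connectivity unchanged). At z = 15.96: the 23.5×16 cube contributes its full rectangle (area 376.00 mm²); the r=8.5 cylinder at (4, 6) gives a regular 12-gon of circumradius 8.5 (constant along its height) (area = (12/2)·8.500²·sin(360°/12) = 216.75 mm²); the cylinder at (-3.5, 16) is not intersected at this z (z outside [2, 13]); Taking the first minus the rest: starting from the 23.5×16 cube (376.00 mm²), the r=8.5 cylinder at (4, 6) partially overlaps it — only the 155.10 mm² overlap (of its 216.75 mm²) is removed, clipping the outline — area = 220.90 mm²; (rotated 75° about Z; rotation is an isometry so areas/perimeters/island counts are preserved). Checking containment: at z = 15.96 the cross-section extends beyond the z = 10.92 cross-section by about 2.88 mm².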